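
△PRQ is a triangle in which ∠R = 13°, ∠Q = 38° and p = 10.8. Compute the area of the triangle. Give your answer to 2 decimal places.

The third angle is ∠P = 180° − ∠R − ∠Q = 129.00°.
Law of sines: r = p·sin R/sin P ≈ 3.1261.
Law of sines: q = p·sin Q/sin P ≈ 8.5558.
Area = ½·p·r·sin Q ≈ 10.393.

area ≈ 10.39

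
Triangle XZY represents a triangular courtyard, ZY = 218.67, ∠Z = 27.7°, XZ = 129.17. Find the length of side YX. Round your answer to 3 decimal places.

120.352

By the law of cosines, YX² = XZ² + ZY² − 2·XZ·ZY·cos Z = 14485, so YX ≈ 120.35.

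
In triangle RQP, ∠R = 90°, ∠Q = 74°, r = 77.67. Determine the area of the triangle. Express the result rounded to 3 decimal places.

The third angle is ∠P = 180° − ∠R − ∠Q = 16.00°.
Law of sines: q = r·sin Q/sin R ≈ 74.661.
Law of sines: p = r·sin P/sin R ≈ 21.409.
Area = ½·r·q·sin P ≈ 799.2.

area ≈ 799.202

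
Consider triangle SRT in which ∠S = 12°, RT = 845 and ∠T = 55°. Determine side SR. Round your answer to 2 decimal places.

3329.22

The third angle is ∠R = 180° − ∠T − ∠S = 113.00°.
Law of sines: SR = RT·sin T/sin S ≈ 3329.2.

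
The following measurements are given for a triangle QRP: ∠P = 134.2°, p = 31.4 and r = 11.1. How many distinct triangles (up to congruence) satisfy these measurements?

r·sin P = 11.1·sin(134.2°) ≈ 7.958.
Since ∠P is not acute, a triangle exists only if p > r; here p > r, so there is exactly one triangle.

1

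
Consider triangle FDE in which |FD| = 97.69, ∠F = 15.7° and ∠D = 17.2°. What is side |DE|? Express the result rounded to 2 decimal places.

The third angle is ∠E = 180° − ∠F − ∠D = 147.10°.
Law of sines: |DE| = |FD|·sin F/sin E ≈ 48.668.

48.67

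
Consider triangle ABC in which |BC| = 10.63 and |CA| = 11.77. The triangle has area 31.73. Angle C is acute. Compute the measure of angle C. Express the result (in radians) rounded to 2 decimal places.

∠C ≈ 0.53 rad

From area = ½·|BC|·|CA|·sin C, we get sin C = 2·area/(|BC|·|CA|) ≈ 0.50721.
Taking the acute solution, ∠C ≈ 0.532 rad.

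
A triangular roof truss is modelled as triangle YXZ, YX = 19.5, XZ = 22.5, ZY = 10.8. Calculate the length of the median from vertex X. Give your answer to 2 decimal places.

Median from X: ½√(2·YX² + 2·XZ² − ZY²) ≈ 20.349.

m_X ≈ 20.35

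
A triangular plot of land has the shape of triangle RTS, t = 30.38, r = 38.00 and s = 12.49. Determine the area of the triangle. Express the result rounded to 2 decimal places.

Semiperimeter p = (38 + 30.38 + 12.49)/2 = 40.435.
Heron's formula: area = √(40.435·2.435·10.055·27.945) ≈ 166.33.

area ≈ 166.33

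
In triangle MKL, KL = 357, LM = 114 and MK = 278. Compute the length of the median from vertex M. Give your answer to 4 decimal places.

Median from M: ½√(2·LM² + 2·MK² − KL²) ≈ 115.23.

m_M ≈ 115.2291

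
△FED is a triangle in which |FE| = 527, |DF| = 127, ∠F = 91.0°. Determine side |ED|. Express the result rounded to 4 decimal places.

By the law of cosines, |ED|² = |DF|² + |FE|² − 2·|DF|·|FE|·cos F = 2.9619e+05, so |ED| ≈ 544.24.

544.2372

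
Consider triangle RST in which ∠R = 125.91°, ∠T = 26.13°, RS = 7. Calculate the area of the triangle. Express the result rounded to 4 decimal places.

21.1252

The third angle is ∠S = 180° − ∠T − ∠R = 27.96°.
Law of sines: ST = RS·sin R/sin T ≈ 12.873.
Law of sines: TR = RS·sin S/sin T ≈ 7.4521.
Area = ½·RS·ST·sin S ≈ 21.125.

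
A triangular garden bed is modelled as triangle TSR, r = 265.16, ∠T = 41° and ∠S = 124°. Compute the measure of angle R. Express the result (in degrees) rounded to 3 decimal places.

The third angle is ∠R = 180° − ∠T − ∠S = 15.00°.

15.000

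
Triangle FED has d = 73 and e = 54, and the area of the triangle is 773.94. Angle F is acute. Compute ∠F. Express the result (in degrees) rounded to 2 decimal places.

From area = ½·e·d·sin F, we get sin F = 2·area/(e·d) ≈ 0.39266.
Taking the acute solution, ∠F ≈ 23.12°.

23.12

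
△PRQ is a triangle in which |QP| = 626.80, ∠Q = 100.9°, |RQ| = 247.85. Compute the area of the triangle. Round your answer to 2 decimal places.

area ≈ 76274.81

Area = ½·|RQ|·|QP|·sin Q ≈ 76275.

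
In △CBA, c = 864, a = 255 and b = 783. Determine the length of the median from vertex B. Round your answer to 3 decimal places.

Median from B: ½√(2·a² + 2·c² − b²) ≈ 502.48.

502.482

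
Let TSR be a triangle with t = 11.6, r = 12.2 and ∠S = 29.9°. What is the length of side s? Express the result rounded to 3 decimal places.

6.167

By the law of cosines, s² = r² + t² − 2·r·t·cos S = 38.034, so s ≈ 6.1671.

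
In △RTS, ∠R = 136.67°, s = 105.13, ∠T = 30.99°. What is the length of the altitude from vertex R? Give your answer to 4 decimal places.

The third angle is ∠S = 180° − ∠R − ∠T = 12.34°.
Law of sines: r = s·sin R/sin S ≈ 337.56.
Law of sines: t = s·sin T/sin S ≈ 253.29.
Area = ½·s·r·sin T ≈ 9136.
The altitude from R has length 2·area/r ≈ 54.13.

h_R ≈ 54.1302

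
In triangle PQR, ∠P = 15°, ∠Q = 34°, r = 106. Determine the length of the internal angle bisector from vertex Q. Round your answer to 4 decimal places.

51.7717

The third angle is ∠R = 180° − ∠P − ∠Q = 131.00°.
Law of sines: p = r·sin P/sin R ≈ 36.351.
Law of sines: q = r·sin Q/sin R ≈ 78.539.
The bisector from Q has length 2·r·p·cos(∠Q/2)/(r+p) ≈ 51.772.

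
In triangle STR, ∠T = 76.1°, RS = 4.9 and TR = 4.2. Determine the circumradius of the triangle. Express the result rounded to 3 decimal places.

2.524

Law of sines: sin S = TR·sin T/RS ≈ 0.83204.
Since RS ≥ TR, only the acute value applies: ∠S ≈ 56.31°.
Then ∠R = 180° − ∠T − ∠S ≈ 47.59°.
Law of sines gives ST = RS·sin R/sin T ≈ 3.727.
Circumradius = RS/(2 sin T) ≈ 2.5239.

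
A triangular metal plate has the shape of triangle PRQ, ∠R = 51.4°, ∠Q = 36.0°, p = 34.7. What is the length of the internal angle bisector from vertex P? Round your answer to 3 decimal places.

The third angle is ∠P = 180° − ∠R − ∠Q = 92.60°.
Law of sines: r = p·sin R/sin P ≈ 27.147.
Law of sines: q = p·sin Q/sin P ≈ 20.417.
The bisector from P has length 2·r·q·cos(∠P/2)/(r+q) ≈ 16.102.

t_P ≈ 16.102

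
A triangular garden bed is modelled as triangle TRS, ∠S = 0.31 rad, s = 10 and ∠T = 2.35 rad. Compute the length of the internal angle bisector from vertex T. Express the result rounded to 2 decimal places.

The third angle is ∠R = π − ∠S − ∠T = 0.482 rad.
Law of sines: t = s·sin T/sin S ≈ 23.323.
Law of sines: r = s·sin R/sin S ≈ 15.184.
The bisector from T has length 2·r·s·cos(∠T/2)/(r+s) ≈ 4.649.

t_T ≈ 4.65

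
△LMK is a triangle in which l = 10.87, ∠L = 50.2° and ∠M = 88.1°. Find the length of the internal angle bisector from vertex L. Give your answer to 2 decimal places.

The third angle is ∠K = 180° − ∠L − ∠M = 41.70°.
Law of sines: m = l·sin M/sin L ≈ 14.141.
Law of sines: k = l·sin K/sin L ≈ 9.412.
The bisector from L has length 2·m·k·cos(∠L/2)/(m+k) ≈ 10.234.

t_L ≈ 10.23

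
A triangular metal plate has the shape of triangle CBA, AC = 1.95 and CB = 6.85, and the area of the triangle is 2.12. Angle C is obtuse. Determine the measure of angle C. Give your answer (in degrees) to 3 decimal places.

From area = ½·AC·CB·sin C, we get sin C = 2·area/(AC·CB) ≈ 0.31742.
Taking the obtuse solution, ∠C ≈ 161.49°.

161.493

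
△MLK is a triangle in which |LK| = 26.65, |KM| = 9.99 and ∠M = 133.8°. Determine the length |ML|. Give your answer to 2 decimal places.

Law of sines: sin L = |KM|·sin M/|LK| ≈ 0.27056.
Since |LK| ≥ |KM|, only the acute value applies: ∠L ≈ 15.70°.
Then ∠K = 180° − ∠M − ∠L ≈ 30.50°.
Law of sines gives |ML| = |LK|·sin K/sin M ≈ 18.742.

18.74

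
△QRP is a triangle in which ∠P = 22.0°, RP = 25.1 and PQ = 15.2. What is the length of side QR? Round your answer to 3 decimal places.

12.392

By the law of cosines, QR² = RP² + PQ² − 2·RP·PQ·cos P = 153.57, so QR ≈ 12.392.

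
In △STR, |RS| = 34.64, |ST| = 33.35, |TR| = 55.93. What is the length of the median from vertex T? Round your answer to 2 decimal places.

Median from T: ½√(2·|ST|² + 2·|TR|² − |RS|²) ≈ 42.664.

m_T ≈ 42.66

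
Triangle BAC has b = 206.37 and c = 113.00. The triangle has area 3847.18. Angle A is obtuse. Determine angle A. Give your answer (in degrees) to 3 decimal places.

160.734

From area = ½·c·b·sin A, we get sin A = 2·area/(c·b) ≈ 0.32995.
Taking the obtuse solution, ∠A ≈ 160.73°.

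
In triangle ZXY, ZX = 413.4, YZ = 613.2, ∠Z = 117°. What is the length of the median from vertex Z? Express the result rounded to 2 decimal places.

By the law of cosines, XY² = YZ² + ZX² − 2·YZ·ZX·cos Z = 7.7708e+05, so XY ≈ 881.52.
Median from Z: ½√(2·YZ² + 2·ZX² − XY²) ≈ 281.4.

281.40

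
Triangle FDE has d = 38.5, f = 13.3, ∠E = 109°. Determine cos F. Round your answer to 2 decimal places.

By the law of cosines, e² = f² + d² − 2·f·d·cos E = 1992.6, so e ≈ 44.638.
Law of cosines again: cos F = (d² + e² − f²)/(2·d·e) ≈ 0.95950, so ∠F ≈ 16.36°.

0.96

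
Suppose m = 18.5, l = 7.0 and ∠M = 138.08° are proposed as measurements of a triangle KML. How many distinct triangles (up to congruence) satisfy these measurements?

1

l·sin M = 7.0·sin(138.08°) ≈ 4.677.
Since ∠M is not acute, a triangle exists only if m > l; here m > l, so there is exactly one triangle.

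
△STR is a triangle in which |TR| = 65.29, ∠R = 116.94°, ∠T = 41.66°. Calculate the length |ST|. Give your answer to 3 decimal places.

The third angle is ∠S = 180° − ∠T − ∠R = 21.40°.
Law of sines: |ST| = |TR|·sin R/sin S ≈ 159.52.

159.519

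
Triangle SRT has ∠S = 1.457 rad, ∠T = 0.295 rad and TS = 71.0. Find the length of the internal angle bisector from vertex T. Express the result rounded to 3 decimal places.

70.581

The third angle is ∠R = π − ∠T − ∠S = 1.390 rad.
Law of sines: RT = TS·sin S/sin R ≈ 71.715.
Law of sines: SR = TS·sin T/sin R ≈ 20.986.
The bisector from T has length 2·RT·TS·cos(∠T/2)/(RT+TS) ≈ 70.581.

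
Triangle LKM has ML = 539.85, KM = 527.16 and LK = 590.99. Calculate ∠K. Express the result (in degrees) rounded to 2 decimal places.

∠K ≈ 57.40°

By the law of cosines, cos K = (LK² + KM² − ML²) / (2·LK·KM) ≈ 0.53881, so ∠K ≈ 57.40°.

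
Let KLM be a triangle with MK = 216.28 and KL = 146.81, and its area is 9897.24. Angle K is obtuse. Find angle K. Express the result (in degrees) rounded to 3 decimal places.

141.435

From area = ½·MK·KL·sin K, we get sin K = 2·area/(MK·KL) ≈ 0.62341.
Taking the obtuse solution, ∠K ≈ 141.43°.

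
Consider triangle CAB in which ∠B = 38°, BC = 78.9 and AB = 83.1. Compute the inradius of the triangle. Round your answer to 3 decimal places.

18.785

By the law of cosines, CA² = AB² + BC² − 2·AB·BC·cos B = 2797.5, so CA ≈ 52.891.
Area = ½·AB·BC·sin B ≈ 2018.3.
Semiperimeter s = (83.1+78.9+52.891)/2 = 107.45.
Inradius = area/s = 2018.3/107.45 ≈ 18.785.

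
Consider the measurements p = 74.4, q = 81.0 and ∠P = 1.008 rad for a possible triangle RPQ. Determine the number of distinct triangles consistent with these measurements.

q·sin P = 81.0·sin(1.008 rad) ≈ 68.51.
Since q sin P < p < q (68.51 < 74.4 < 81.0), two triangles exist.

2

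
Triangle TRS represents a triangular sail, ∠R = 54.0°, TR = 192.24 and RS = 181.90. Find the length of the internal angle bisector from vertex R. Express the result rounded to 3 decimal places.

166.553

By the law of cosines, ST² = TR² + RS² − 2·TR·RS·cos R = 28936, so ST ≈ 170.11.
The bisector from R has length 2·TR·RS·cos(∠R/2)/(TR+RS) ≈ 166.55.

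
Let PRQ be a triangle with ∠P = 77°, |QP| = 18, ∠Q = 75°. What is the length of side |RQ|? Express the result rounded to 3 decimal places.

37.358

The third angle is ∠R = 180° − ∠Q − ∠P = 28.00°.
Law of sines: |RQ| = |QP|·sin P/sin R ≈ 37.358.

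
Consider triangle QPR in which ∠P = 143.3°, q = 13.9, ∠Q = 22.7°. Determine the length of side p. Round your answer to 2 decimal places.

The third angle is ∠R = 180° − ∠Q − ∠P = 14.00°.
Law of sines: p = q·sin P/sin Q ≈ 21.526.

21.53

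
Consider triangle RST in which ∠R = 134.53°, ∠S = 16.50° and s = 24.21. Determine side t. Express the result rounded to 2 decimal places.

The third angle is ∠T = 180° − ∠R − ∠S = 28.97°.
Law of sines: t = s·sin T/sin S ≈ 41.287.

41.29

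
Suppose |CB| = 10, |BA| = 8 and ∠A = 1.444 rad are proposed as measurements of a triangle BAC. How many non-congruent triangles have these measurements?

|BA|·sin A = 8·sin(1.444 rad) ≈ 7.936.
Since |CB| ≥ |BA|, exactly one triangle exists.

1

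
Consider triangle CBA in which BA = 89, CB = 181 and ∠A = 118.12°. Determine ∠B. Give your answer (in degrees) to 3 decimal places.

36.179

Law of sines: sin C = BA·sin A/CB ≈ 0.43367.
Since CB ≥ BA, only the acute value applies: ∠C ≈ 25.70°.
Then ∠B = 180° − ∠A − ∠C ≈ 36.18°.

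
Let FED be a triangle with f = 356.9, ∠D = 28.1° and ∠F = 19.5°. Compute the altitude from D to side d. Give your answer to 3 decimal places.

The third angle is ∠E = 180° − ∠D − ∠F = 132.40°.
Law of sines: e = f·sin E/sin F ≈ 789.54.
Law of sines: d = f·sin D/sin F ≈ 503.6.
Area = ½·f·e·sin D ≈ 66363.
The altitude from D has length 2·area/d ≈ 263.55.

263.555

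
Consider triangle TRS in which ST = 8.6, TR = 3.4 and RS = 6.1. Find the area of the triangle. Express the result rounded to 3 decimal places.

8.239

Semiperimeter s = (6.1 + 8.6 + 3.4)/2 = 9.05.
Heron's formula: area = √(9.05·2.95·0.45·5.65) ≈ 8.2388.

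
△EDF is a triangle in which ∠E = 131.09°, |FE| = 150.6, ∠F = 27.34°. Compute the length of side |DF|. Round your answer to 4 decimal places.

The third angle is ∠D = 180° − ∠F − ∠E = 21.57°.
Law of sines: |DF| = |FE|·sin E/sin D ≈ 308.74.

308.7386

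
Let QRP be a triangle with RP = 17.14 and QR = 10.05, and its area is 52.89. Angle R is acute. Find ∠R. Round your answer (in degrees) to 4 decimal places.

37.8853

From area = ½·QR·RP·sin R, we get sin R = 2·area/(QR·RP) ≈ 0.61408.
Taking the acute solution, ∠R ≈ 37.89°.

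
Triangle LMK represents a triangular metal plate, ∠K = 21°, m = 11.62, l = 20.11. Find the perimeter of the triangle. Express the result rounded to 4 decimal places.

perimeter ≈ 41.8849

By the law of cosines, k² = l² + m² − 2·l·m·cos K = 103.12, so k ≈ 10.155.
Semiperimeter s = (20.11+11.62+10.155)/2 = 20.942.
Perimeter = 20.11 + 11.62 + 10.155 = 41.885.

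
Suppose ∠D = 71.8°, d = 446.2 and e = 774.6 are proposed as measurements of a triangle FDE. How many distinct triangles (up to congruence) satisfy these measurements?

e·sin D = 774.6·sin(71.8°) ≈ 735.8.
Since d = 446.2 < 735.8 = e sin D, no triangle exists.

0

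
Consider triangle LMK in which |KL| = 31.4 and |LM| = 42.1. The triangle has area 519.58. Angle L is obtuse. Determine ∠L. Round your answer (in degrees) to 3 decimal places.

From area = ½·|KL|·|LM|·sin L, we get sin L = 2·area/(|KL|·|LM|) ≈ 0.78609.
Taking the obtuse solution, ∠L ≈ 128.18°.

128.179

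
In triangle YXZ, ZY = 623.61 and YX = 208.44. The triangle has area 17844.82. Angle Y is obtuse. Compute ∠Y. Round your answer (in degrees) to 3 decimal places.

∠Y ≈ 164.064°

From area = ½·ZY·YX·sin Y, we get sin Y = 2·area/(ZY·YX) ≈ 0.27457.
Taking the obtuse solution, ∠Y ≈ 164.06°.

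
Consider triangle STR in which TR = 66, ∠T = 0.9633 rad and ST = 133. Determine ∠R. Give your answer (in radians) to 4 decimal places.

By the law of cosines, RS² = ST² + TR² − 2·ST·TR·cos T = 12024, so RS ≈ 109.65.
Law of cosines again: cos R = (TR² + RS² − ST²)/(2·TR·RS) ≈ -0.09045, so ∠R ≈ 1.6614 rad.

1.6614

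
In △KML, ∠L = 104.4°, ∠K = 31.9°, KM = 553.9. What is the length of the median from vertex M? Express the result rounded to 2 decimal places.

m_M ≈ 400.05

The third angle is ∠M = 180° − ∠L − ∠K = 43.70°.
Law of sines: ML = KM·sin K/sin L ≈ 302.2.
Law of sines: LK = KM·sin M/sin L ≈ 395.09.
Median from M: ½√(2·KM² + 2·ML² − LK²) ≈ 400.05.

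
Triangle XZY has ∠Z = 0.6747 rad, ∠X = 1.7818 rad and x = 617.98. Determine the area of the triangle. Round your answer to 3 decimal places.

77185.157

The third angle is ∠Y = π − ∠X − ∠Z = 0.6851 rad.
Law of sines: z = x·sin Z/sin X ≈ 394.79.
Law of sines: y = x·sin Y/sin X ≈ 399.89.
Area = ½·x·z·sin Y ≈ 77185.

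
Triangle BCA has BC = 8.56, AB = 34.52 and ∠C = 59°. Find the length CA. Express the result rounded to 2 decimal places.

38.14

Law of sines: sin A = BC·sin C/AB ≈ 0.21255.
Since AB ≥ BC, only the acute value applies: ∠A ≈ 12.27°.
Then ∠B = 180° − ∠C − ∠A ≈ 108.73°.
Law of sines gives CA = AB·sin B/sin C ≈ 38.14.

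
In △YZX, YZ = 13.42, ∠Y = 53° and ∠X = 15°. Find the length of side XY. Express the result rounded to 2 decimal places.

The third angle is ∠Z = 180° − ∠X − ∠Y = 112.00°.
Law of sines: XY = YZ·sin Z/sin X ≈ 48.075.

48.08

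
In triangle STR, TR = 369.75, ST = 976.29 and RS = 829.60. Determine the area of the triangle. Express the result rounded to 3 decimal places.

Semiperimeter s = (369.75 + 829.6 + 976.29)/2 = 1087.8.
Heron's formula: area = √(1087.8·718.07·258.22·111.53) ≈ 1.4999e+05.

area ≈ 149986.683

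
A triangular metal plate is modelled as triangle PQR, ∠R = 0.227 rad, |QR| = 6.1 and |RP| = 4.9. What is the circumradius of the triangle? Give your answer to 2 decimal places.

3.83

By the law of cosines, |PQ|² = |QR|² + |RP|² − 2·|QR|·|RP|·cos R = 2.9736, so |PQ| ≈ 1.7244.
Area = ½·|QR|·|RP|·sin R ≈ 3.3635.
Circumradius = |PQ|/(2 sin R) ≈ 3.8311.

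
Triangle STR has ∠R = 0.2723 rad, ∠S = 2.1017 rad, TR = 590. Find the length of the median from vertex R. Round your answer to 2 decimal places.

527.68

The third angle is ∠T = π − ∠R − ∠S = 0.7676 rad.
Law of sines: RS = TR·sin T/sin S ≈ 475.1.
Law of sines: ST = TR·sin R/sin S ≈ 184.01.
Median from R: ½√(2·TR² + 2·RS² − ST²) ≈ 527.68.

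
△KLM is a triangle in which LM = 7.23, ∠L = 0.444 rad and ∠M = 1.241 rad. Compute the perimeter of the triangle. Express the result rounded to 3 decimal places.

perimeter ≈ 17.241

The third angle is ∠K = π − ∠L − ∠M = 1.457 rad.
Law of sines: MK = LM·sin L/sin K ≈ 3.126.
Law of sines: KL = LM·sin M/sin K ≈ 6.8852.
Semiperimeter s = (7.23+3.126+6.8852)/2 = 8.6206.
Perimeter = 7.23 + 3.126 + 6.8852 = 17.241.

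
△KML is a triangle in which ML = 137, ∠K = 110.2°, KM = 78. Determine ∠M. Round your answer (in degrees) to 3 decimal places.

37.502

Law of sines: sin L = KM·sin K/ML ≈ 0.53432.
Since ML ≥ KM, only the acute value applies: ∠L ≈ 32.30°.
Then ∠M = 180° − ∠K − ∠L ≈ 37.50°.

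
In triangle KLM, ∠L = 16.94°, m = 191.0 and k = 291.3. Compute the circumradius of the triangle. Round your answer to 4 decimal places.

By the law of cosines, l² = m² + k² − 2·m·k·cos L = 14888, so l ≈ 122.02.
Area = ½·m·k·sin L ≈ 8105.7.
Circumradius = l/(2 sin L) ≈ 209.39.

209.3862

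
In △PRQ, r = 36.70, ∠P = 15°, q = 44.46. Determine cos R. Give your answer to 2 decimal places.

By the law of cosines, p² = r² + q² − 2·r·q·cos P = 171.41, so p ≈ 13.093.
Law of cosines again: cos R = (q² + p² − r²)/(2·q·p) ≈ 0.68822, so ∠R ≈ 46.51°.

0.69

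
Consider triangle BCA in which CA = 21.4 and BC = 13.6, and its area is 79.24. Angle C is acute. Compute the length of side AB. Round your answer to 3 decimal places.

From area = ½·BC·CA·sin C, we get sin C = 2·area/(BC·CA) ≈ 0.54453.
Taking the acute solution, ∠C ≈ 32.99°.
Law of cosines then gives AB ≈ 12.438.

12.438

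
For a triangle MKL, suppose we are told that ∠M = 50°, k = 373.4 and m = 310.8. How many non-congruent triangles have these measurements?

k·sin M = 373.4·sin(50°) ≈ 286.
Since k sin M < m < k (286 < 310.8 < 373.4), two triangles exist.

2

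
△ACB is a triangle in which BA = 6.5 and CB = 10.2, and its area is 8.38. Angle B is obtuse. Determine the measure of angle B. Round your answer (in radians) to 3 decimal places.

2.886

From area = ½·CB·BA·sin B, we get sin B = 2·area/(CB·BA) ≈ 0.25279.
Taking the obtuse solution, ∠B ≈ 2.886 rad.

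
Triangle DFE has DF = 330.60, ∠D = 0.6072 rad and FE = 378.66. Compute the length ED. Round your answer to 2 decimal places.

Law of sines: sin E = DF·sin D/FE ≈ 0.49815.
Since FE ≥ DF, only the acute value applies: ∠E ≈ 0.5215 rad.
Then ∠F = π − ∠D − ∠E ≈ 2.0129 rad.
Law of sines gives ED = FE·sin F/sin D ≈ 599.84.

599.84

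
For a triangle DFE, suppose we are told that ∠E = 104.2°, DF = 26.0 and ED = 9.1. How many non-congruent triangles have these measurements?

1

ED·sin E = 9.1·sin(104.2°) ≈ 8.822.
Since ∠E is not acute, a triangle exists only if DF > ED; here DF > ED, so there is exactly one triangle.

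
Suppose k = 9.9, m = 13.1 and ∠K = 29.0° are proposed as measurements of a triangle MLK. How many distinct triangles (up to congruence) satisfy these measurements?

2

m·sin K = 13.1·sin(29.0°) ≈ 6.351.
Since m sin K < k < m (6.351 < 9.9 < 13.1), two triangles exist.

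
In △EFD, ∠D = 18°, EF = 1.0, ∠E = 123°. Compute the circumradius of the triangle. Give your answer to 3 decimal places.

R ≈ 1.618

The third angle is ∠F = 180° − ∠D − ∠E = 39.00°.
Law of sines: FD = EF·sin E/sin D ≈ 2.714.
Law of sines: DE = EF·sin F/sin D ≈ 2.0365.
Circumradius = EF/(2 sin D) ≈ 1.618.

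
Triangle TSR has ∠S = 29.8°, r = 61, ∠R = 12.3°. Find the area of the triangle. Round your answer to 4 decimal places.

area ≈ 2909.8661

The third angle is ∠T = 180° − ∠S − ∠R = 137.90°.
Law of sines: t = r·sin T/sin R ≈ 191.97.
Law of sines: s = r·sin S/sin R ≈ 142.31.
Area = ½·r·t·sin S ≈ 2909.9.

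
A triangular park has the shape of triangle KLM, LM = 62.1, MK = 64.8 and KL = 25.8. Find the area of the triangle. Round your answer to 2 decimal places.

797.01

Semiperimeter s = (62.1 + 64.8 + 25.8)/2 = 76.35.
Heron's formula: area = √(76.35·14.25·11.55·50.55) ≈ 797.01.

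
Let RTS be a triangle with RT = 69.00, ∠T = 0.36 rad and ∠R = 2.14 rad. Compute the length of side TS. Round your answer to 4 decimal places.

97.1153

The third angle is ∠S = π − ∠R − ∠T = 0.642 rad.
Law of sines: TS = RT·sin R/sin S ≈ 97.115.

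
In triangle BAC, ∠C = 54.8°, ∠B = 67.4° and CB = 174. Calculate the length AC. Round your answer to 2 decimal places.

189.84

The third angle is ∠A = 180° − ∠C − ∠B = 57.80°.
Law of sines: AC = CB·sin B/sin A ≈ 189.84.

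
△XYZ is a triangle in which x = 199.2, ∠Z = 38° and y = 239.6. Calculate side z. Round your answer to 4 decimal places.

By the law of cosines, z² = x² + y² − 2·x·y·cos Z = 21868, so z ≈ 147.88.

147.8781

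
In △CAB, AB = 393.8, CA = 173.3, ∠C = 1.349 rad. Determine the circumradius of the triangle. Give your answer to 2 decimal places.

R ≈ 201.84

Law of sines: sin B = CA·sin C/AB ≈ 0.42929.
Since AB ≥ CA, only the acute value applies: ∠B ≈ 0.444 rad.
Then ∠A = π − ∠C − ∠B ≈ 1.349 rad.
Law of sines gives BC = AB·sin A/sin C ≈ 393.79.
Circumradius = AB/(2 sin C) ≈ 201.84.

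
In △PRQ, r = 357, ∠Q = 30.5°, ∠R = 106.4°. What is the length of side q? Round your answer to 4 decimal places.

The third angle is ∠P = 180° − ∠R − ∠Q = 43.10°.
Law of sines: q = r·sin Q/sin R ≈ 188.88.

188.8758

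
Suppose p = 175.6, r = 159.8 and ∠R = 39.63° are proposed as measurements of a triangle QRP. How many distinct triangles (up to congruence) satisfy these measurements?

2

p·sin R = 175.6·sin(39.63°) ≈ 112.
Since p sin R < r < p (112 < 159.8 < 175.6), two triangles exist.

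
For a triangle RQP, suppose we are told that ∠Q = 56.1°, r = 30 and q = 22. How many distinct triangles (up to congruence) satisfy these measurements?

0

r·sin Q = 30·sin(56.1°) ≈ 24.9.
Since q = 22 < 24.9 = r sin Q, no triangle exists.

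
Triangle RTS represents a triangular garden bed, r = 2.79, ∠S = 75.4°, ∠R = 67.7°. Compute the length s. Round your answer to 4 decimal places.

The third angle is ∠T = 180° − ∠S − ∠R = 36.90°.
Law of sines: s = r·sin S/sin R ≈ 2.9182.

2.9182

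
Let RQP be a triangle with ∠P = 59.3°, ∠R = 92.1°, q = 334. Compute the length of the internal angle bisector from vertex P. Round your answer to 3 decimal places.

392.515

The third angle is ∠Q = 180° − ∠P − ∠R = 28.60°.
Law of sines: r = q·sin R/sin Q ≈ 697.27.
Law of sines: p = q·sin P/sin Q ≈ 599.95.
The bisector from P has length 2·r·q·cos(∠P/2)/(r+q) ≈ 392.51.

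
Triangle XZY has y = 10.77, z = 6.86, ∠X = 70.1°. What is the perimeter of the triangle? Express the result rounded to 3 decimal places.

perimeter ≈ 28.249

By the law of cosines, x² = z² + y² − 2·z·y·cos X = 112.76, so x ≈ 10.619.
Semiperimeter s = (10.619+6.86+10.77)/2 = 14.124.
Perimeter = 10.619 + 6.86 + 10.77 = 28.249.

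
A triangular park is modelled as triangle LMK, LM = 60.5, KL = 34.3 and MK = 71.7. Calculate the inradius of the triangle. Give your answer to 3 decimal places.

12.430

Semiperimeter s = (71.7 + 34.3 + 60.5)/2 = 83.25.
Heron's formula: area = √(83.25·11.55·48.95·22.75) ≈ 1034.8.
Inradius = area/s = 1034.8/83.25 ≈ 12.43.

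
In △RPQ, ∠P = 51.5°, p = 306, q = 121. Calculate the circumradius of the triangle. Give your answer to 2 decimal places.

195.50

Law of sines: sin Q = q·sin P/p ≈ 0.30946.
Since p ≥ q, only the acute value applies: ∠Q ≈ 18.03°.
Then ∠R = 180° − ∠P − ∠Q ≈ 110.47°.
Law of sines gives r = p·sin R/sin P ≈ 366.3.
Circumradius = p/(2 sin P) ≈ 195.5.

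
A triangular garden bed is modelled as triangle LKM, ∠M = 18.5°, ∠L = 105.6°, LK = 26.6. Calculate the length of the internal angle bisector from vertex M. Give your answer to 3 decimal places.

The third angle is ∠K = 180° − ∠M − ∠L = 55.90°.
Law of sines: KM = LK·sin L/sin M ≈ 80.743.
Law of sines: ML = LK·sin K/sin M ≈ 69.417.
The bisector from M has length 2·KM·ML·cos(∠M/2)/(KM+ML) ≈ 73.682.

73.682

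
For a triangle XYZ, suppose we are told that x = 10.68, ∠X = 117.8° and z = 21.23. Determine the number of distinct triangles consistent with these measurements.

z·sin X = 21.23·sin(117.8°) ≈ 18.78.
Since ∠X is not acute, a triangle exists only if x > z; here x ≤ z, so there is no triangle.

0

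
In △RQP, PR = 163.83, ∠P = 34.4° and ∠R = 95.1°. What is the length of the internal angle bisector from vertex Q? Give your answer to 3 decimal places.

The third angle is ∠Q = 180° − ∠P − ∠R = 50.50°.
Law of sines: QP = PR·sin R/sin Q ≈ 211.48.
Law of sines: RQ = PR·sin P/sin Q ≈ 119.95.
The bisector from Q has length 2·RQ·QP·cos(∠Q/2)/(RQ+QP) ≈ 138.45.

138.452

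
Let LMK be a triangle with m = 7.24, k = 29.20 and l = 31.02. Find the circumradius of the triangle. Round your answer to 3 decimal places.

R ≈ 15.654

By the law of cosines, cos L = (m² + k² − l²) / (2·m·k) ≈ -0.13524, so ∠L ≈ 1.706 rad.
Circumradius = l/(2 sin L) ≈ 15.654.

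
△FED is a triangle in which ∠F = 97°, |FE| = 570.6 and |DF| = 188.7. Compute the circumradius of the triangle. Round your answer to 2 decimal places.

313.56

By the law of cosines, |ED|² = |DF|² + |FE|² − 2·|DF|·|FE|·cos F = 3.8744e+05, so |ED| ≈ 622.44.
Area = ½·|DF|·|FE|·sin F ≈ 53435.
Circumradius = |ED|/(2 sin F) ≈ 313.56.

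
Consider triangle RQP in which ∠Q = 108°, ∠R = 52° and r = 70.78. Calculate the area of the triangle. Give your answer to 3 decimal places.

The third angle is ∠P = 180° − ∠R − ∠Q = 20.00°.
Law of sines: q = r·sin Q/sin R ≈ 85.425.
Law of sines: p = r·sin P/sin R ≈ 30.721.
Area = ½·r·q·sin P ≈ 1034.

1033.992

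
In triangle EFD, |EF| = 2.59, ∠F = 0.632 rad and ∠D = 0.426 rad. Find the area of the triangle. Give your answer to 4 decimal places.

4.1782

The third angle is ∠E = π − ∠F − ∠D = 2.084 rad.
Law of sines: |FD| = |EF|·sin E/sin D ≈ 5.4615.
Law of sines: |DE| = |EF|·sin F/sin D ≈ 3.7027.
Area = ½·|EF|·|FD|·sin F ≈ 4.1782.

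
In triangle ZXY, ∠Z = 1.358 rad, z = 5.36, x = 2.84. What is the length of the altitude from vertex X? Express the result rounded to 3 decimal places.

h_X ≈ 5.068

Law of sines: sin X = x·sin Z/z ≈ 0.51790.
Since z ≥ x, only the acute value applies: ∠X ≈ 0.544 rad.
Then ∠Y = π − ∠Z − ∠X ≈ 1.239 rad.
Law of sines gives y = z·sin Y/sin Z ≈ 5.185.
Area = ½·z·x·sin Y ≈ 7.1966.
The altitude from X has length 2·area/x ≈ 5.068.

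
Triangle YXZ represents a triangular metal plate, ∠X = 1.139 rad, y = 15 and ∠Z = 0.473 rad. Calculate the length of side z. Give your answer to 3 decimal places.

The third angle is ∠Y = π − ∠X − ∠Z = 1.530 rad.
Law of sines: z = y·sin Z/sin Y ≈ 6.8392.

6.839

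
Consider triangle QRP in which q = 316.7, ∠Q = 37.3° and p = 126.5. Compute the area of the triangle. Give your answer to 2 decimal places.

Law of sines: sin P = p·sin Q/q ≈ 0.24205.
Since q ≥ p, only the acute value applies: ∠P ≈ 14.01°.
Then ∠R = 180° − ∠Q − ∠P ≈ 128.69°.
Law of sines gives r = q·sin R/sin Q ≈ 407.91.
Area = ½·q·p·sin R ≈ 15635.

area ≈ 15634.68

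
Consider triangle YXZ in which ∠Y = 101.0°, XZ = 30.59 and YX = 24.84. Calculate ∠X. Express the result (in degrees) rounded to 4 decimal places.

Law of sines: sin Z = YX·sin Y/XZ ≈ 0.79711.
Since XZ ≥ YX, only the acute value applies: ∠Z ≈ 52.86°.
Then ∠X = 180° − ∠Y − ∠Z ≈ 26.14°.

26.1449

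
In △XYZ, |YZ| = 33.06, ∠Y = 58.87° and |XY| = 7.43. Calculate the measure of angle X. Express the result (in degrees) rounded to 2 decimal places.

By the law of cosines, |ZX|² = |XY|² + |YZ|² − 2·|XY|·|YZ|·cos Y = 894.19, so |ZX| ≈ 29.903.
Law of cosines again: cos X = (|ZX|² + |XY|² − |YZ|²)/(2·|ZX|·|XY|) ≈ -0.32309, so ∠X ≈ 108.85°.

108.85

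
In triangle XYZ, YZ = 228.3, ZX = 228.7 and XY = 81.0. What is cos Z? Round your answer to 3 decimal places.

By the law of cosines, cos Z = (YZ² + ZX² − XY²) / (2·YZ·ZX) ≈ 0.93717, so ∠Z ≈ 20.42°.

cos Z ≈ 0.937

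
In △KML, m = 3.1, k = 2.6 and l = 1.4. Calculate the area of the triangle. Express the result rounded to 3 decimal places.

area ≈ 1.806

Semiperimeter s = (2.6 + 3.1 + 1.4)/2 = 3.55.
Heron's formula: area = √(3.55·0.95·0.45·2.15) ≈ 1.8063.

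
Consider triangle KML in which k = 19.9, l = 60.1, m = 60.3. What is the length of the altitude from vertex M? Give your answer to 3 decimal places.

19.593

Semiperimeter s = (19.9 + 60.3 + 60.1)/2 = 70.15.
Heron's formula: area = √(70.15·50.25·9.85·10.05) ≈ 590.72.
The altitude from M has length 2·area/m ≈ 19.593.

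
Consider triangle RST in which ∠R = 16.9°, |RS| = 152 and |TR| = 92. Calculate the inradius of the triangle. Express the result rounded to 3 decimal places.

r ≈ 12.974

By the law of cosines, |ST|² = |TR|² + |RS|² − 2·|TR|·|RS|·cos R = 4807.8, so |ST| ≈ 69.339.
Area = ½·|TR|·|RS|·sin R ≈ 2032.6.
Semiperimeter s = (69.339+92+152)/2 = 156.67.
Inradius = area/s = 2032.6/156.67 ≈ 12.974.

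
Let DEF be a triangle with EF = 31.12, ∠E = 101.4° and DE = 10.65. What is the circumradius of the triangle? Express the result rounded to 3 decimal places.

R ≈ 17.764

By the law of cosines, FD² = DE² + EF² − 2·DE·EF·cos E = 1212.9, so FD ≈ 34.827.
Area = ½·DE·EF·sin E ≈ 162.44.
Circumradius = FD/(2 sin E) ≈ 17.764.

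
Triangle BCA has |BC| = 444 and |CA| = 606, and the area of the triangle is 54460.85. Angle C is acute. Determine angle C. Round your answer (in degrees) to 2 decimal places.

From area = ½·|BC|·|CA|·sin C, we get sin C = 2·area/(|BC|·|CA|) ≈ 0.40482.
Taking the acute solution, ∠C ≈ 23.88°.

∠C ≈ 23.88°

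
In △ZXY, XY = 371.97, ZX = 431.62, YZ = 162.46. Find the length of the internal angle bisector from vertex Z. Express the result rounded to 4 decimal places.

t_Z ≈ 206.4728

By the law of cosines, cos Z = (YZ² + ZX² − XY²) / (2·YZ·ZX) ≈ 0.52999, so ∠Z ≈ 57.99°.
The bisector from Z has length 2·YZ·ZX·cos(∠Z/2)/(YZ+ZX) ≈ 206.47.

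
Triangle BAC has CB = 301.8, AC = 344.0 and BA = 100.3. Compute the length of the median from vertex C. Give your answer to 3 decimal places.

Median from C: ½√(2·AC² + 2·CB² − BA²) ≈ 319.68.

m_C ≈ 319.679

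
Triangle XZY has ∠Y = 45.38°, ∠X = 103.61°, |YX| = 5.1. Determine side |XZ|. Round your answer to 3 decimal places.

7.046

The third angle is ∠Z = 180° − ∠Y − ∠X = 31.01°.
Law of sines: |XZ| = |YX|·sin Y/sin Z ≈ 7.0461.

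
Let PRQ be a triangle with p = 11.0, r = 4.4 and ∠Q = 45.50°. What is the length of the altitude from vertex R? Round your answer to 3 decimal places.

By the law of cosines, q² = p² + r² − 2·p·r·cos Q = 72.512, so q ≈ 8.5154.
Area = ½·p·r·sin Q ≈ 17.261.
The altitude from R has length 2·area/r ≈ 7.8458.

7.846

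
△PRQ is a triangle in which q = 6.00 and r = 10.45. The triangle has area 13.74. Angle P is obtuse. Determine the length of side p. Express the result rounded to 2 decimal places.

16.06

From area = ½·r·q·sin P, we get sin P = 2·area/(r·q) ≈ 0.43828.
Taking the obtuse solution, ∠P ≈ 154.01°.
Law of cosines then gives p ≈ 16.06.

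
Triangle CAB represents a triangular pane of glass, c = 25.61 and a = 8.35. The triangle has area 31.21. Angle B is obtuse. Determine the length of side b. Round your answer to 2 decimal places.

33.68

From area = ½·c·a·sin B, we get sin B = 2·area/(c·a) ≈ 0.29190.
Taking the obtuse solution, ∠B ≈ 163.03°.
Law of cosines then gives b ≈ 33.685.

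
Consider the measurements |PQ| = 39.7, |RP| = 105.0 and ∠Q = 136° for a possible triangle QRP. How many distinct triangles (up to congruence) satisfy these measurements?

|PQ|·sin Q = 39.7·sin(136°) ≈ 27.58.
Since ∠Q is not acute, a triangle exists only if |RP| > |PQ|; here |RP| > |PQ|, so there is exactly one triangle.

1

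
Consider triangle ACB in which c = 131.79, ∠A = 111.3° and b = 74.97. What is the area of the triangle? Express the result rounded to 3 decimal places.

Area = ½·c·b·sin A ≈ 4602.7.

4602.693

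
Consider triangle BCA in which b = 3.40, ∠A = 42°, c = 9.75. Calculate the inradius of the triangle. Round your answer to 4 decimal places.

By the law of cosines, a² = b² + c² − 2·b·c·cos A = 57.352, so a ≈ 7.5731.
Area = ½·b·c·sin A ≈ 11.091.
Semiperimeter s = (3.4+9.75+7.5731)/2 = 10.362.
Inradius = area/s = 11.091/10.362 ≈ 1.0704.

r ≈ 1.0704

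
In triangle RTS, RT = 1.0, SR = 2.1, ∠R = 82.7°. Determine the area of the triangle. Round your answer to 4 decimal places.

Area = ½·SR·RT·sin R ≈ 1.0415.

1.0415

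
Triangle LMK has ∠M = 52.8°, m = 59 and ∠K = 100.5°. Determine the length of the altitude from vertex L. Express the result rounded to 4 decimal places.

58.0120

The third angle is ∠L = 180° − ∠M − ∠K = 26.70°.
Law of sines: l = m·sin L/sin M ≈ 33.282.
Law of sines: k = m·sin K/sin M ≈ 72.831.
Area = ½·m·l·sin K ≈ 965.37.
The altitude from L has length 2·area/l ≈ 58.012.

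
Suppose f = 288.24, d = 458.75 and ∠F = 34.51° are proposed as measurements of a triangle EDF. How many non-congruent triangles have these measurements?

d·sin F = 458.75·sin(34.51°) ≈ 259.9.
Since d sin F < f < d (259.9 < 288.24 < 458.75), two triangles exist.

2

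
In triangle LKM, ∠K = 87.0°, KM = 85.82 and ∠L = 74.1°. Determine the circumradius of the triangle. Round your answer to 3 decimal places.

R ≈ 44.617

The third angle is ∠M = 180° − ∠L − ∠K = 18.90°.
Law of sines: ML = KM·sin K/sin L ≈ 89.112.
Law of sines: LK = KM·sin M/sin L ≈ 28.904.
Circumradius = KM/(2 sin L) ≈ 44.617.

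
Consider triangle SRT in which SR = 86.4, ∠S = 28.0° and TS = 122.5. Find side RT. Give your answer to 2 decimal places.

By the law of cosines, RT² = TS² + SR² − 2·TS·SR·cos S = 3781, so RT ≈ 61.49.

61.49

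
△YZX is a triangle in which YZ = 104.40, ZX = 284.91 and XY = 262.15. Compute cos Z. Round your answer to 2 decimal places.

0.39

By the law of cosines, cos Z = (YZ² + ZX² − XY²) / (2·YZ·ZX) ≈ 0.39252, so ∠Z ≈ 66.89°.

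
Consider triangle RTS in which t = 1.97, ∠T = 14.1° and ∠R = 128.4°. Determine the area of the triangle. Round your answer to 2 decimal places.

The third angle is ∠S = 180° − ∠R − ∠T = 37.50°.
Law of sines: r = t·sin R/sin T ≈ 6.3374.
Law of sines: s = t·sin S/sin T ≈ 4.9228.
Area = ½·t·r·sin S ≈ 3.8001.

3.80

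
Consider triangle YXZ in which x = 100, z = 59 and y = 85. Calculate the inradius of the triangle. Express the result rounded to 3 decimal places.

20.502

Semiperimeter s = (85 + 100 + 59)/2 = 122.
Heron's formula: area = √(122·37·22·63) ≈ 2501.3.
Inradius = area/s = 2501.3/122 ≈ 20.502.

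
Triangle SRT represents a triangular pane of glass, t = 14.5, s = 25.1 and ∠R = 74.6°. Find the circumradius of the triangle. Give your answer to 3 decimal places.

13.191

By the law of cosines, r² = t² + s² − 2·t·s·cos R = 646.96, so r ≈ 25.435.
Area = ½·t·s·sin R ≈ 175.44.
Circumradius = r/(2 sin R) ≈ 13.191.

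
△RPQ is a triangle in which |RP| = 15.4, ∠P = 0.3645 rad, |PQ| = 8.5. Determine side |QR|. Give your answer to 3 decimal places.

By the law of cosines, |QR|² = |RP|² + |PQ|² − 2·|RP|·|PQ|·cos P = 64.81, so |QR| ≈ 8.0504.

8.050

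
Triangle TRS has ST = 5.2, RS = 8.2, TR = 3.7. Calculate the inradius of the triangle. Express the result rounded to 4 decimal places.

Semiperimeter s = (8.2 + 5.2 + 3.7)/2 = 8.55.
Heron's formula: area = √(8.55·0.35·3.35·4.85) ≈ 6.9729.
Inradius = area/s = 6.9729/8.55 ≈ 0.81554.

r ≈ 0.8155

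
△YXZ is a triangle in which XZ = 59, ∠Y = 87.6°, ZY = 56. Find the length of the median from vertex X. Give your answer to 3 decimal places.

Law of sines: sin X = ZY·sin Y/XZ ≈ 0.94832.
Since XZ ≥ ZY, only the acute value applies: ∠X ≈ 71.50°.
Then ∠Z = 180° − ∠Y − ∠X ≈ 20.90°.
Law of sines gives YX = XZ·sin Z/sin Y ≈ 21.067.
Median from X: ½√(2·YX² + 2·XZ² − ZY²) ≈ 34.328.

m_X ≈ 34.328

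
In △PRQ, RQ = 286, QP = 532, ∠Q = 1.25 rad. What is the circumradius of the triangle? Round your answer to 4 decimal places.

By the law of cosines, PR² = RQ² + QP² − 2·RQ·QP·cos Q = 2.6887e+05, so PR ≈ 518.52.
Area = ½·RQ·QP·sin Q ≈ 72195.
Circumradius = PR/(2 sin Q) ≈ 273.2.

273.1989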